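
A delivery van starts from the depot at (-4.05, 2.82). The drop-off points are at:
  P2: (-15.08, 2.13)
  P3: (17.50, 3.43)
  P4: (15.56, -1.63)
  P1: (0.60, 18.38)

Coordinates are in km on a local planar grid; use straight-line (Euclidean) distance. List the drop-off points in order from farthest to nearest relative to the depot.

P3, P4, P1, P2

Computing each straight-line distance from (-4.05, 2.82):
P3 (17.50, 3.43): 21.6 km
P4 (15.56, -1.63): 20.1 km
P1 (0.60, 18.38): 16.2 km
P2 (-15.08, 2.13): 11.1 km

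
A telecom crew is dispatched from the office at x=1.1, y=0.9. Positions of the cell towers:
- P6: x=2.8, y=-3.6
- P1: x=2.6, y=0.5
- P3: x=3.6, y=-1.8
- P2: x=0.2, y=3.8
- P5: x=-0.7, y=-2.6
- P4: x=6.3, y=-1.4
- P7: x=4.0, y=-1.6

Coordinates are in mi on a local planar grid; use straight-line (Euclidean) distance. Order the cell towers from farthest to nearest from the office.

P4, P6, P5, P7, P3, P2, P1

Distance from the office at x=1.1, y=0.9 to each:
P4 x=6.3, y=-1.4: 5.7 mi
P6 x=2.8, y=-3.6: 4.8 mi
P5 x=-0.7, y=-2.6: 3.9 mi
P7 x=4.0, y=-1.6: 3.8 mi
P3 x=3.6, y=-1.8: 3.7 mi
P2 x=0.2, y=3.8: 3.0 mi
P1 x=2.6, y=0.5: 1.6 mi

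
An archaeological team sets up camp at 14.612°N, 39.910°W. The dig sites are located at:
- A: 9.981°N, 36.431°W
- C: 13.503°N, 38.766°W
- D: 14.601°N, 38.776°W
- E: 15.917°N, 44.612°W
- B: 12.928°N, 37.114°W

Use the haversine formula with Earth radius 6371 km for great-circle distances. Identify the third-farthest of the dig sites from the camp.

Distance to each, sorted:
A: 638.7 km
E: 524.8 km
B: 355.3 km
C: 174.5 km
D: 122.0 km
The third-farthest is B at 355.3 km.

B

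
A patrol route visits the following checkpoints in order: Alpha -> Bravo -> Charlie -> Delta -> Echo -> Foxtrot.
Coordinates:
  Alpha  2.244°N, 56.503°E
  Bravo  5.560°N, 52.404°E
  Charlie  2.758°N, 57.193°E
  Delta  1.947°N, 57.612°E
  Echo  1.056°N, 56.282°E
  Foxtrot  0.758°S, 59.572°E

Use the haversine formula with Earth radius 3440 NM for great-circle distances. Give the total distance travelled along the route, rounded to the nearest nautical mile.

1025 NM

Leg distances:
Alpha→Bravo: 316.1 NM  (cumulative 316.1 NM)
Bravo→Charlie: 332.4 NM  (cumulative 648.5 NM)
Charlie→Delta: 54.8 NM  (cumulative 703.3 NM)
Delta→Echo: 96.1 NM  (cumulative 799.4 NM)
Echo→Foxtrot: 225.6 NM  (cumulative 1025.0 NM)
Total route length ≈ 1025 NM.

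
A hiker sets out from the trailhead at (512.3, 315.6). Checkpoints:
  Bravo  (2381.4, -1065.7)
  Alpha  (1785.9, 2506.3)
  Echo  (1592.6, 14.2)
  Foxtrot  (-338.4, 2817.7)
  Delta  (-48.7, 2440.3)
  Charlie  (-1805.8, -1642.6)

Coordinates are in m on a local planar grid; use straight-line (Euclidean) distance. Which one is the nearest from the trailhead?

Distances from the trailhead ((512.3, 315.6)):
Echo: 1121.6 m
Delta: 2197.5 m
Bravo: 2324.1 m
Alpha: 2534.0 m
Foxtrot: 2642.8 m
Charlie: 3034.5 m
The nearest is Echo at 1121.6 m.

Echo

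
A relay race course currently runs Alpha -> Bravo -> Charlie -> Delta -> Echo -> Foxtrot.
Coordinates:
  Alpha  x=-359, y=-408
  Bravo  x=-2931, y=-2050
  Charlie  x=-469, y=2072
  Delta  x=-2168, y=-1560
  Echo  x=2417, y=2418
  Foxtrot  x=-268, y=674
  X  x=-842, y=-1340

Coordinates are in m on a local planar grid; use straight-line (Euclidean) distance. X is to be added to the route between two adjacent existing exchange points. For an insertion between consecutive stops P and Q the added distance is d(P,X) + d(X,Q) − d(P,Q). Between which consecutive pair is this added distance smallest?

between Alpha and Bravo

Added distance for inserting X between each consecutive pair:
Alpha–Bravo: 204.6 m
Bravo–Charlie: 837.4 m
Charlie–Delta: 766.7 m
Delta–Echo: 248.3 m
Echo–Foxtrot: 3866.8 m
Smallest added distance is 204.6 m, inserting between Alpha and Bravo.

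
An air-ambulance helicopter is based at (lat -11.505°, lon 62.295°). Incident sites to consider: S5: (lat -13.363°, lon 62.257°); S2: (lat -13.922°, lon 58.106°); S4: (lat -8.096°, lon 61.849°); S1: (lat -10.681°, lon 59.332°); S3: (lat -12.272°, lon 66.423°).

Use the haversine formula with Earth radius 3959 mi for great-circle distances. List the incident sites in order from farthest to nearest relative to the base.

S2, S3, S4, S1, S5

Distance from the base at (lat -11.505°, lon 62.295°) to each:
S2 (lat -13.922°, lon 58.106°): 328.0 mi
S3 (lat -12.272°, lon 66.423°): 284.1 mi
S4 (lat -8.096°, lon 61.849°): 237.5 mi
S1 (lat -10.681°, lon 59.332°): 208.8 mi
S5 (lat -13.363°, lon 62.257°): 128.4 mi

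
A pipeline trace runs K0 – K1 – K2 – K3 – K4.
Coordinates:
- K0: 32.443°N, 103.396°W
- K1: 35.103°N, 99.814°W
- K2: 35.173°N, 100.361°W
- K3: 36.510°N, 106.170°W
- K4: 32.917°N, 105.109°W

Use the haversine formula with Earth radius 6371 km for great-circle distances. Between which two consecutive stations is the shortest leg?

Leg distances:
K0→K1: 443.9 km
K1→K2: 50.3 km
K2→K3: 544.2 km
K3→K4: 411.1 km
The shortest leg is K1–K2 at 50.3 km.

K1–K2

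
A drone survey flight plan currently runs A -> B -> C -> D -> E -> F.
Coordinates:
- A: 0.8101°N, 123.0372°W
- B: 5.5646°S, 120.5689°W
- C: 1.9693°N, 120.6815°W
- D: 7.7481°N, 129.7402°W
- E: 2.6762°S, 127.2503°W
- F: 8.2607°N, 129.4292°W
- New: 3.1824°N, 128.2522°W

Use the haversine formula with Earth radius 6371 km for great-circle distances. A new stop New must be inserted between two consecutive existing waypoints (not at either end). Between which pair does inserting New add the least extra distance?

between E and F

Added distance for inserting New between each consecutive pair:
A–B: 1170.6 km
B–C: 1307.8 km
C–D: 194.1 km
D–E: 3.0 km
E–F: 0.5 km
Smallest added distance is 0.5 km, inserting between E and F.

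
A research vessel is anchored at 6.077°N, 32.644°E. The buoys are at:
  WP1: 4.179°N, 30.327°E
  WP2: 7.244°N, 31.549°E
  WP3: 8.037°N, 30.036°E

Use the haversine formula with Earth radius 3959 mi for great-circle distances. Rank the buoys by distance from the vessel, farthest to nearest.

Distances from the vessel:
WP3 8.037°N, 30.036°E: 224.3 mi
WP1 4.179°N, 30.327°E: 206.5 mi
WP2 7.244°N, 31.549°E: 110.2 mi

WP3, WP1, WP2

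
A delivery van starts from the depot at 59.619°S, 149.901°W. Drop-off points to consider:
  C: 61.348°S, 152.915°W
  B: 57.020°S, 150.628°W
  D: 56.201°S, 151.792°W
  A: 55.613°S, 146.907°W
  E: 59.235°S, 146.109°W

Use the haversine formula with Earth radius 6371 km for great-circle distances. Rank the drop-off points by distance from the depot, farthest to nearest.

A, D, B, C, E

Distances from the depot:
A 55.613°S, 146.907°W: 479.7 km
D 56.201°S, 151.792°W: 396.1 km
B 57.020°S, 150.628°W: 292.1 km
C 61.348°S, 152.915°W: 253.4 km
E 59.235°S, 146.109°W: 218.6 km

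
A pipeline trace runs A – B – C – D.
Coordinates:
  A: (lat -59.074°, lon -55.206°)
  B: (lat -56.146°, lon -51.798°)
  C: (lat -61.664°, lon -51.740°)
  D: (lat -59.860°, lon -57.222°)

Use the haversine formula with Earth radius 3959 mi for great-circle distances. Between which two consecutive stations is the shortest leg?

C–D

Leg distances:
A→B: 238.4 mi
B→C: 381.3 mi
C→D: 223.0 mi
The shortest leg is C–D at 223.0 mi.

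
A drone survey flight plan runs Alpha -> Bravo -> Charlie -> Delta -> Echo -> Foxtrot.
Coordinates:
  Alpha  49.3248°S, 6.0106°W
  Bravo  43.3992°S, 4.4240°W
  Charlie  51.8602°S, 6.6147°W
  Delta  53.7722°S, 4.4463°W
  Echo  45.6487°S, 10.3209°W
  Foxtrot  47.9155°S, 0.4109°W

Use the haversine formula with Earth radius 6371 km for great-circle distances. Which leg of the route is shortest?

Charlie–Delta

Leg distances:
Alpha→Bravo: 670.0 km
Bravo→Charlie: 954.9 km
Charlie→Delta: 257.7 km
Delta→Echo: 996.4 km
Echo→Foxtrot: 794.9 km
The shortest leg is Charlie–Delta at 257.7 km.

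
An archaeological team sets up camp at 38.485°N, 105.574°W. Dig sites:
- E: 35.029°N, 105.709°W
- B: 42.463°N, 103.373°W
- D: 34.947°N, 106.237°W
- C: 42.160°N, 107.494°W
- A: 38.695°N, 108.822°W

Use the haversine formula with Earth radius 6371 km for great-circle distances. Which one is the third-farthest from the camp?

D

Distance to each, sorted:
B: 479.9 km
C: 439.8 km
D: 397.8 km
E: 384.5 km
A: 283.2 km
The third-farthest is D at 397.8 km.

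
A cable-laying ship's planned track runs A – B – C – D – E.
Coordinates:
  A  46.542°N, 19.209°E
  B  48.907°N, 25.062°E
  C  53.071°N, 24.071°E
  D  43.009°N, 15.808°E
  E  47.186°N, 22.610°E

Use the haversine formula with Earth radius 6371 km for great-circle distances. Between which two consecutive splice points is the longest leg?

C–D

Leg distances:
A→B: 510.5 km
B→C: 468.2 km
C→D: 1274.5 km
D→E: 707.2 km
The longest leg is C–D at 1274.5 km.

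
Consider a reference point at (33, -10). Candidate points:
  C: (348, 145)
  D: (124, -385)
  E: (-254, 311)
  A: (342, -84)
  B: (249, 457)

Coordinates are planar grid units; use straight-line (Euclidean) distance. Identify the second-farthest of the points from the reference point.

E

Distances from the reference point ((33, -10)):
B: 514.5
E: 430.6
D: 385.9
C: 351.1
A: 317.7
The second-farthest is E at 430.6.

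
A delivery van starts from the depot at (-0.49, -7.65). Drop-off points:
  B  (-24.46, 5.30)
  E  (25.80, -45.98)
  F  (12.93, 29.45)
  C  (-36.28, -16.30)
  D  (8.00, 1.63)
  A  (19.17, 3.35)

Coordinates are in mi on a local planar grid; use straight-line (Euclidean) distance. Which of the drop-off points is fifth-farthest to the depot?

A

Distance to each, sorted:
E: 46.5 mi
F: 39.5 mi
C: 36.8 mi
B: 27.2 mi
A: 22.5 mi
D: 12.6 mi
The fifth-farthest is A at 22.5 mi.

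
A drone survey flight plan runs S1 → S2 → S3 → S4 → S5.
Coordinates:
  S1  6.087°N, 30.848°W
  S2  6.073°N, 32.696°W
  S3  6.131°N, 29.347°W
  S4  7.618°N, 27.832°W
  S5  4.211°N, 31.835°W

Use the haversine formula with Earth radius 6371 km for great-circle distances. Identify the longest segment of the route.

S4–S5

Leg distances:
S1→S2: 204.3 km
S2→S3: 370.3 km
S3→S4: 235.2 km
S4→S5: 582.7 km
The longest leg is S4–S5 at 582.7 km.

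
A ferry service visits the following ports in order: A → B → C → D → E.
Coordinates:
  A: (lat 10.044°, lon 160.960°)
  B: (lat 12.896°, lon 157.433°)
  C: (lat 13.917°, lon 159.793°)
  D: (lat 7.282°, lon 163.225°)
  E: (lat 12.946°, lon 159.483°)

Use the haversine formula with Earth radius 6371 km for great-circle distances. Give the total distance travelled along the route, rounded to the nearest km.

2356 km

Leg distances:
A→B: 498.3 km  (cumulative 498.3 km)
B→C: 279.4 km  (cumulative 777.6 km)
C→D: 827.6 km  (cumulative 1605.2 km)
D→E: 751.2 km  (cumulative 2356.4 km)
Total route length ≈ 2356 km.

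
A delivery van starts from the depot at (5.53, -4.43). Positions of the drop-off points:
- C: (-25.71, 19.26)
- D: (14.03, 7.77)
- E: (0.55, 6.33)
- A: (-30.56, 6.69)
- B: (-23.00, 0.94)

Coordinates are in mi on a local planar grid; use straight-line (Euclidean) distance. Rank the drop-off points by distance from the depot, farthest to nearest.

C, A, B, D, E

Distance from the depot at (5.53, -4.43) to each:
C (-25.71, 19.26): 39.2 mi
A (-30.56, 6.69): 37.8 mi
B (-23.00, 0.94): 29.0 mi
D (14.03, 7.77): 14.9 mi
E (0.55, 6.33): 11.9 mi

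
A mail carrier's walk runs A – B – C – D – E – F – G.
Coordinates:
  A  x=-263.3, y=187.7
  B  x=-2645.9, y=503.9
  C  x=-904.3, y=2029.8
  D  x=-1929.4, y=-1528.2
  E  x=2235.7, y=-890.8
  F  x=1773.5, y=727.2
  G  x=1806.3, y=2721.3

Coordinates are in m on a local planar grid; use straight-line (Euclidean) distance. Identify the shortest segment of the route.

E–F

Leg distances:
A→B: 2403.5 m
B→C: 2315.5 m
C→D: 3702.7 m
D→E: 4213.6 m
E→F: 1682.7 m
F→G: 1994.4 m
The shortest leg is E–F at 1682.7 m.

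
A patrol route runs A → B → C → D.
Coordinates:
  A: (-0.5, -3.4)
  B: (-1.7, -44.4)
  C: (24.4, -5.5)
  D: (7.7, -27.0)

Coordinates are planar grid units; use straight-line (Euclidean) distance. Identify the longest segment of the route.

Leg distances:
A→B: 41.0
B→C: 46.8
C→D: 27.2
The longest leg is B–C at 46.8.

B–C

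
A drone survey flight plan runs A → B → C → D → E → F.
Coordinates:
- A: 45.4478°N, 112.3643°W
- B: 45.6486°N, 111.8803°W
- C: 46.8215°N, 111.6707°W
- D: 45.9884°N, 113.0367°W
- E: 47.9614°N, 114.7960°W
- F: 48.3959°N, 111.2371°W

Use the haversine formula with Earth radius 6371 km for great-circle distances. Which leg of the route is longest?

Leg distances:
A→B: 43.8 km
B→C: 131.4 km
C→D: 139.8 km
D→E: 256.8 km
E→F: 268.2 km
The longest leg is E–F at 268.2 km.

E–F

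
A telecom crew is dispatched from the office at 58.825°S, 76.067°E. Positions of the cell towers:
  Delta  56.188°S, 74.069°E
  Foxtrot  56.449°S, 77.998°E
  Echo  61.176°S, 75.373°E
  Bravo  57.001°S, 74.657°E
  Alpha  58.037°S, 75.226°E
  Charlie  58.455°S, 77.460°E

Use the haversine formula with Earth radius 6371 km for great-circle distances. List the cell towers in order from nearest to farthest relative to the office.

Charlie, Alpha, Bravo, Echo, Foxtrot, Delta

Distance from the office at 58.825°S, 76.067°E to each:
Charlie 58.455°S, 77.460°E: 90.5 km
Alpha 58.037°S, 75.226°E: 100.4 km
Bravo 57.001°S, 74.657°E: 219.2 km
Echo 61.176°S, 75.373°E: 264.2 km
Foxtrot 56.449°S, 77.998°E: 288.1 km
Delta 56.188°S, 74.069°E: 316.5 km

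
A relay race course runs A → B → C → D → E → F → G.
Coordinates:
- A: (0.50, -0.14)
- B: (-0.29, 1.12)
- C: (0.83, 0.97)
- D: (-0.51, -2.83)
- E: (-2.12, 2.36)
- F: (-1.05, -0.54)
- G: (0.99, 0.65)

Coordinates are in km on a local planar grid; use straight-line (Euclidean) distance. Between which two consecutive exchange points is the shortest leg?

B–C

Leg distances:
A→B: 1.5 km
B→C: 1.1 km
C→D: 4.0 km
D→E: 5.4 km
E→F: 3.1 km
F→G: 2.4 km
The shortest leg is B–C at 1.1 km.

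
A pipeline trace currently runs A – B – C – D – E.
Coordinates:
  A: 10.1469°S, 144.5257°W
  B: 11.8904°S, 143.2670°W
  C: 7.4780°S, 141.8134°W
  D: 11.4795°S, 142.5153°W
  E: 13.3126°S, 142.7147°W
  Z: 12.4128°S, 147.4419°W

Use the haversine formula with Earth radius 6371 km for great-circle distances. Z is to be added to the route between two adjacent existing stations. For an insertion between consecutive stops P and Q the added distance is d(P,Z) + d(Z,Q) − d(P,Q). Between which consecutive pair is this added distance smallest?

between A and B

Added distance for inserting Z between each consecutive pair:
A–B: 625.6 km
B–C: 766.8 km
C–D: 919.5 km
D–E: 863.0 km
Smallest added distance is 625.6 km, inserting between A and B.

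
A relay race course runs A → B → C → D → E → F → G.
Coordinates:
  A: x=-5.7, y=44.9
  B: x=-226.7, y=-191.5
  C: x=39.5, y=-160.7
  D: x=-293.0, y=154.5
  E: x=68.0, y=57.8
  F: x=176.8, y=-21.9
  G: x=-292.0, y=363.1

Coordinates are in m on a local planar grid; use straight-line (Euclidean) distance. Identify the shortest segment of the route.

E–F

Leg distances:
A→B: 323.6 m
B→C: 268.0 m
C→D: 458.2 m
D→E: 373.7 m
E→F: 134.9 m
F→G: 606.6 m
The shortest leg is E–F at 134.9 m.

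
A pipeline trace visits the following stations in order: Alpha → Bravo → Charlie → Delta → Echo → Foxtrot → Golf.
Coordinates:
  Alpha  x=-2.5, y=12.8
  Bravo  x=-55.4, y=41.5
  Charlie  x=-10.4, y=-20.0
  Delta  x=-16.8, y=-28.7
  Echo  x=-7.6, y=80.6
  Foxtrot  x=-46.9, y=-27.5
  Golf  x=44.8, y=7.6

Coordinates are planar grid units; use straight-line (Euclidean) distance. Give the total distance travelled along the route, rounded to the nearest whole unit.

Leg distances:
Alpha→Bravo: 60.2  (cumulative 60.2)
Bravo→Charlie: 76.2  (cumulative 136.4)
Charlie→Delta: 10.8  (cumulative 147.2)
Delta→Echo: 109.7  (cumulative 256.9)
Echo→Foxtrot: 115.0  (cumulative 371.9)
Foxtrot→Golf: 98.2  (cumulative 470.1)
Total route length ≈ 470.

470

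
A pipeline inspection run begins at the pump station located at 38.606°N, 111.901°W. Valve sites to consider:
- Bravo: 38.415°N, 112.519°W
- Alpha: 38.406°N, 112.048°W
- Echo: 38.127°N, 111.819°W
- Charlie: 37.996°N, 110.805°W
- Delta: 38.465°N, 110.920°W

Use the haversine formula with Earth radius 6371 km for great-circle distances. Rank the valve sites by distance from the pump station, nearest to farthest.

Distance from the pump station at 38.606°N, 111.901°W to each:
Alpha 38.406°N, 112.048°W: 25.7 km
Echo 38.127°N, 111.819°W: 53.7 km
Bravo 38.415°N, 112.519°W: 57.8 km
Delta 38.465°N, 110.920°W: 86.8 km
Charlie 37.996°N, 110.805°W: 117.2 km

Alpha, Echo, Bravo, Delta, Charlie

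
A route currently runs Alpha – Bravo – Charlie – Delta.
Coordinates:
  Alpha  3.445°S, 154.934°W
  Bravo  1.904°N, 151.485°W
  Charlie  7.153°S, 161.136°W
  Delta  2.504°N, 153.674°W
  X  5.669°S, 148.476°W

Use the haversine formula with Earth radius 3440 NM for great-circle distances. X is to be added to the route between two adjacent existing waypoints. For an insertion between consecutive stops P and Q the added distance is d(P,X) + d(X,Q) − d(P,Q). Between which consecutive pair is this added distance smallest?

Added distance for inserting X between each consecutive pair:
Alpha–Bravo: 516.0 NM
Bravo–Charlie: 456.0 NM
Charlie–Delta: 609.7 NM
Smallest added distance is 456.0 NM, inserting between Bravo and Charlie.

between Bravo and Charlie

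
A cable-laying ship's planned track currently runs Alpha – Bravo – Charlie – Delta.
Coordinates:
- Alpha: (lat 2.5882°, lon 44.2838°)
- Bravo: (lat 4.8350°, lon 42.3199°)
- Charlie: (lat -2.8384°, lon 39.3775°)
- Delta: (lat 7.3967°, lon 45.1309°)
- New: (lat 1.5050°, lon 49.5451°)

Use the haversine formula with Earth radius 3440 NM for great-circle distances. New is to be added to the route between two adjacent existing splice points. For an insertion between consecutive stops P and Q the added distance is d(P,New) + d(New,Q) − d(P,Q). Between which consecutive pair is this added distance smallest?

Added distance for inserting New between each consecutive pair:
Alpha–Bravo: 620.3 NM
Bravo–Charlie: 647.3 NM
Charlie–Delta: 400.5 NM
Smallest added distance is 400.5 NM, inserting between Charlie and Delta.

between Charlie and Delta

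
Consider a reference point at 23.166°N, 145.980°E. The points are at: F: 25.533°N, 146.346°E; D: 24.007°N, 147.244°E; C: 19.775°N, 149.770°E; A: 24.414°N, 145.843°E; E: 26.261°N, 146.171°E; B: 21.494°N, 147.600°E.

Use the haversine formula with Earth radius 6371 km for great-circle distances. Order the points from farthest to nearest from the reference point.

C, E, F, B, D, A

Computing each great-circle distance from 23.166°N, 145.980°E:
C 19.775°N, 149.770°E: 544.0 km
E 26.261°N, 146.171°E: 344.7 km
F 25.533°N, 146.346°E: 265.8 km
B 21.494°N, 147.600°E: 249.7 km
D 24.007°N, 147.244°E: 159.2 km
A 24.414°N, 145.843°E: 139.5 km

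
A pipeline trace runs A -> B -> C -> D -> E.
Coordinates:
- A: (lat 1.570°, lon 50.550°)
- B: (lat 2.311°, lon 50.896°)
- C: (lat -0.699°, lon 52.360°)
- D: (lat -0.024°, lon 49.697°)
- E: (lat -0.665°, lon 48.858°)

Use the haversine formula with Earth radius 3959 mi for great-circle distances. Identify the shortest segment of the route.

Leg distances:
A→B: 56.5 mi
B→C: 231.3 mi
C→D: 189.8 mi
D→E: 73.0 mi
The shortest leg is A–B at 56.5 mi.

A–B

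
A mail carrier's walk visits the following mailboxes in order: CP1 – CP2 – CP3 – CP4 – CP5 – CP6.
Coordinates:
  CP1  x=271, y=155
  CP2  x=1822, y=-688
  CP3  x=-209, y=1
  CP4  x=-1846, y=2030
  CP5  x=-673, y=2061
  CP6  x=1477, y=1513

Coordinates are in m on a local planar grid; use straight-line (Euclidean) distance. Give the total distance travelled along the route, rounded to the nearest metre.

9909 m

Leg distances:
CP1→CP2: 1765.3 m  (cumulative 1765.3 m)
CP2→CP3: 2144.7 m  (cumulative 3910.0 m)
CP3→CP4: 2607.0 m  (cumulative 6517.0 m)
CP4→CP5: 1173.4 m  (cumulative 7690.4 m)
CP5→CP6: 2218.7 m  (cumulative 9909.2 m)
Total route length ≈ 9909 m.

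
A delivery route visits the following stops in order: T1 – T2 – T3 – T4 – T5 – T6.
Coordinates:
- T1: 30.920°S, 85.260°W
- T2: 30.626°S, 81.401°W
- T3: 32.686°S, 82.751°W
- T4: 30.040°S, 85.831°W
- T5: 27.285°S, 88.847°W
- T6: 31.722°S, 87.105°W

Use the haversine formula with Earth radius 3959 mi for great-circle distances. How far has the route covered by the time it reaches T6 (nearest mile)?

1239 mi

Leg distances:
T1→T2: 230.0 mi  (cumulative 230.0 mi)
T2→T3: 163.0 mi  (cumulative 393.0 mi)
T3→T4: 257.8 mi  (cumulative 650.7 mi)
T4→T5: 263.9 mi  (cumulative 914.7 mi)
T5→T6: 324.0 mi  (cumulative 1238.6 mi)
Cumulative distance at T6 ≈ 1239 mi.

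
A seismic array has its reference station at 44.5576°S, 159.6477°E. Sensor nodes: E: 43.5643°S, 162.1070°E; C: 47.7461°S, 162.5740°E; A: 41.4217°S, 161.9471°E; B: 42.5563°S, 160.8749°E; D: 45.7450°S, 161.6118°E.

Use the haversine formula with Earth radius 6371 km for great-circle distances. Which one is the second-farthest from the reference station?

Distances from the reference station (44.5576°S, 159.6477°E):
C: 420.1 km
A: 395.6 km
B: 243.5 km
E: 225.4 km
D: 202.9 km
The second-farthest is A at 395.6 km.

A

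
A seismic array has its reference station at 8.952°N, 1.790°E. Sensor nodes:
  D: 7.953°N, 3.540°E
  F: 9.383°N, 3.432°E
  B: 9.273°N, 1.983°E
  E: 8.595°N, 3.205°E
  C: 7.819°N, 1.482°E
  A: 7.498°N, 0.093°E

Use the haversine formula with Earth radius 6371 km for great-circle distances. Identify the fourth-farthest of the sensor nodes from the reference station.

Distance to each, sorted:
A: 247.0 km
D: 222.2 km
F: 186.5 km
E: 160.5 km
C: 130.5 km
B: 41.5 km
The fourth-farthest is E at 160.5 km.

E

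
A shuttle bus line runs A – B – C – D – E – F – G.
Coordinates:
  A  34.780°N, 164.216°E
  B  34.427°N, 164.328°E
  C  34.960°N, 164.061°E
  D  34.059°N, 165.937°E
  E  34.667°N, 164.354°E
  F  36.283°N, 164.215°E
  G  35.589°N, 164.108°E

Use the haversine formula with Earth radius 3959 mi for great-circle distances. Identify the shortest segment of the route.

Leg distances:
A→B: 25.2 mi
B→C: 39.8 mi
C→D: 123.6 mi
D→E: 99.6 mi
E→F: 111.9 mi
F→G: 48.3 mi
The shortest leg is A–B at 25.2 mi.

A–B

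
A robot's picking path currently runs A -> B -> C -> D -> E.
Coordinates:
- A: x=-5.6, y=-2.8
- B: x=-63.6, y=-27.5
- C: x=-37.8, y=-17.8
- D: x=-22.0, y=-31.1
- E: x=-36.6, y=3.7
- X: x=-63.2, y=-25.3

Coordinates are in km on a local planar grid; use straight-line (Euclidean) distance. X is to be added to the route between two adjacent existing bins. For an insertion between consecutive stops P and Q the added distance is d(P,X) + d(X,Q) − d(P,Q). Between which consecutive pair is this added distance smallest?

Added distance for inserting X between each consecutive pair:
A–B: 1.0 km
B–C: 1.2 km
C–D: 47.4 km
D–E: 43.2 km
Smallest added distance is 1.0 km, inserting between A and B.

between A and B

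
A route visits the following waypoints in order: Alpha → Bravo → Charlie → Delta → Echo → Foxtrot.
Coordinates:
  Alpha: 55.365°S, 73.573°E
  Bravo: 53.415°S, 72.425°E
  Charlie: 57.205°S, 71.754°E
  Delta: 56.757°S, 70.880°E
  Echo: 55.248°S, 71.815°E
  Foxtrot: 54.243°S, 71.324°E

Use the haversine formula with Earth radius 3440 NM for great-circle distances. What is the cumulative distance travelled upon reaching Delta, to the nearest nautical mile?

392 NM

Leg distances:
Alpha→Bravo: 123.8 NM  (cumulative 123.8 NM)
Bravo→Charlie: 228.7 NM  (cumulative 352.5 NM)
Charlie→Delta: 39.3 NM  (cumulative 391.7 NM)
Cumulative distance at Delta ≈ 392 NM.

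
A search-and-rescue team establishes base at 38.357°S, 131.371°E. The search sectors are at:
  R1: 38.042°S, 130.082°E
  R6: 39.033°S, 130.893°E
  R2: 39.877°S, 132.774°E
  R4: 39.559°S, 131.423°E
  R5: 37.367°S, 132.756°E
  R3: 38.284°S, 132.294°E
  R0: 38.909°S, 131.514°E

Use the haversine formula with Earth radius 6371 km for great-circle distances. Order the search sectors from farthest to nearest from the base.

R2, R5, R4, R1, R6, R3, R0

Distance from the base at 38.357°S, 131.371°E to each:
R2 39.877°S, 132.774°E: 207.9 km
R5 37.367°S, 132.756°E: 164.0 km
R4 39.559°S, 131.423°E: 133.7 km
R1 38.042°S, 130.082°E: 118.0 km
R6 39.033°S, 130.893°E: 85.9 km
R3 38.284°S, 132.294°E: 80.9 km
R0 38.909°S, 131.514°E: 62.6 km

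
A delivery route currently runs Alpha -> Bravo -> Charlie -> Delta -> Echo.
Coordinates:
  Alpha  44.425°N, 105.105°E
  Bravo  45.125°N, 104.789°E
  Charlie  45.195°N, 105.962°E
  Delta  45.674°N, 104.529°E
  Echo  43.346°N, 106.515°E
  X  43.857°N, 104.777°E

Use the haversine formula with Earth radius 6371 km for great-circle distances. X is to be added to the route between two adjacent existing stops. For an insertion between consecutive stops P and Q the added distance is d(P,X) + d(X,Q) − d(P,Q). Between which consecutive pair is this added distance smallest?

between Delta and Echo

Added distance for inserting X between each consecutive pair:
Alpha–Bravo: 127.6 km
Bravo–Charlie: 224.6 km
Charlie–Delta: 255.1 km
Delta–Echo: 51.0 km
Smallest added distance is 51.0 km, inserting between Delta and Echo.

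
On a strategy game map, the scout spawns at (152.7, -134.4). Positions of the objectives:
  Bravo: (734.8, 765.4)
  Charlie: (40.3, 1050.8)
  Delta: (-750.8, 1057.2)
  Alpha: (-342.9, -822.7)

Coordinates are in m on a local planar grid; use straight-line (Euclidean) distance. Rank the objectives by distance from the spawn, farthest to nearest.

Computing each straight-line distance from (152.7, -134.4):
Delta (-750.8, 1057.2): 1495.4 m
Charlie (40.3, 1050.8): 1190.5 m
Bravo (734.8, 765.4): 1071.7 m
Alpha (-342.9, -822.7): 848.2 m

Delta, Charlie, Bravo, Alpha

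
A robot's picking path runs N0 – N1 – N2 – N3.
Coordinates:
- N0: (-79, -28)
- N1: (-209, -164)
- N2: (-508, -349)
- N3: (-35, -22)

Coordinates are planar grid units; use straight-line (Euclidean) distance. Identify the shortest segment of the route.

Leg distances:
N0→N1: 188.1
N1→N2: 351.6
N2→N3: 575.0
The shortest leg is N0–N1 at 188.1.

N0–N1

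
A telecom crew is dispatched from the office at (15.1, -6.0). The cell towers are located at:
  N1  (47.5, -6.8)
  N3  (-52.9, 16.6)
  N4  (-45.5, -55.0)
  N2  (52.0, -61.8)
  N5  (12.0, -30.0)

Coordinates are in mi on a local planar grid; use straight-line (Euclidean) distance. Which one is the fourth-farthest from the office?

N1

Distance to each, sorted:
N4: 77.9 mi
N3: 71.7 mi
N2: 66.9 mi
N1: 32.4 mi
N5: 24.2 mi
The fourth-farthest is N1 at 32.4 mi.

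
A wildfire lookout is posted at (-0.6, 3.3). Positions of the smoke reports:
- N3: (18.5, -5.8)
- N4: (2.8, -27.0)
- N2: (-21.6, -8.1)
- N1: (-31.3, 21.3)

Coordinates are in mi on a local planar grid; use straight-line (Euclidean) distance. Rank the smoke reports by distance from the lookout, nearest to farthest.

N3, N2, N4, N1

Computing each straight-line distance from (-0.6, 3.3):
N3 (18.5, -5.8): 21.2 mi
N2 (-21.6, -8.1): 23.9 mi
N4 (2.8, -27.0): 30.5 mi
N1 (-31.3, 21.3): 35.6 mi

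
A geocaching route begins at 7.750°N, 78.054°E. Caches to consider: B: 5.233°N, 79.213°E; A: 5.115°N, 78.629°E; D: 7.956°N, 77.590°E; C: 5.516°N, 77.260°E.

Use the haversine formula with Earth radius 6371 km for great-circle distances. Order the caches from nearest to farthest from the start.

Computing each great-circle distance from 7.750°N, 78.054°E:
D 7.956°N, 77.590°E: 56.0 km
C 5.516°N, 77.260°E: 263.4 km
A 5.115°N, 78.629°E: 299.8 km
B 5.233°N, 79.213°E: 307.8 km

D, C, A, B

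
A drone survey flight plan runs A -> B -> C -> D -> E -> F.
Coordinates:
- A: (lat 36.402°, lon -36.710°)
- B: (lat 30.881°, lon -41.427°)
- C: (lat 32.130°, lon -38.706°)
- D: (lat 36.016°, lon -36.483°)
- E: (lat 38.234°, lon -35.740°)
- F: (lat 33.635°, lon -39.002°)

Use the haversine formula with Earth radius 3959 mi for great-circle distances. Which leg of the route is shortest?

Leg distances:
A→B: 468.0 mi
B→C: 182.0 mi
C→D: 297.1 mi
D→E: 158.6 mi
E→F: 366.4 mi
The shortest leg is D–E at 158.6 mi.

D–E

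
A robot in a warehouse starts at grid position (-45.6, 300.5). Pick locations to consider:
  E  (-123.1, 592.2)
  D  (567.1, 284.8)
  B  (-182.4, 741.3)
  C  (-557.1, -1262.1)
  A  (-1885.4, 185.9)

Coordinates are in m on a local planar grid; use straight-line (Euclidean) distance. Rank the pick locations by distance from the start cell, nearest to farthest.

Distance from the start cell at (-45.6, 300.5) to each:
E (-123.1, 592.2): 301.8 m
B (-182.4, 741.3): 461.5 m
D (567.1, 284.8): 612.9 m
C (-557.1, -1262.1): 1644.2 m
A (-1885.4, 185.9): 1843.4 m

E, B, D, C, A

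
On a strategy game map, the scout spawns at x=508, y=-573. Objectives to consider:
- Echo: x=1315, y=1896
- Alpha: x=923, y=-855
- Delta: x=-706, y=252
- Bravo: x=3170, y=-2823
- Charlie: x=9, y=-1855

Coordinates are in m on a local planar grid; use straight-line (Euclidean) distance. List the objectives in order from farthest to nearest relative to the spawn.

Bravo, Echo, Delta, Charlie, Alpha

Computing each straight-line distance from x=508, y=-573:
Bravo x=3170, y=-2823: 3485.5 m
Echo x=1315, y=1896: 2597.5 m
Delta x=-706, y=252: 1467.8 m
Charlie x=9, y=-1855: 1375.7 m
Alpha x=923, y=-855: 501.7 m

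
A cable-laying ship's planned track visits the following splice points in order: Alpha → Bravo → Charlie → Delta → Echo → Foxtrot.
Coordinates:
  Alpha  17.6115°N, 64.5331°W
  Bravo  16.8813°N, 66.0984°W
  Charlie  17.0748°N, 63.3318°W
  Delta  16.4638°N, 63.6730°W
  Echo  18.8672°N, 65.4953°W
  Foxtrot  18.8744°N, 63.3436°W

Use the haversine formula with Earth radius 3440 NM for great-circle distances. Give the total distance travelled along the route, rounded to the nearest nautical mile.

601 NM

Leg distances:
Alpha→Bravo: 99.9 NM  (cumulative 99.9 NM)
Bravo→Charlie: 159.3 NM  (cumulative 259.2 NM)
Charlie→Delta: 41.6 NM  (cumulative 300.8 NM)
Delta→Echo: 178.0 NM  (cumulative 478.8 NM)
Echo→Foxtrot: 122.2 NM  (cumulative 601.0 NM)
Total route length ≈ 601 NM.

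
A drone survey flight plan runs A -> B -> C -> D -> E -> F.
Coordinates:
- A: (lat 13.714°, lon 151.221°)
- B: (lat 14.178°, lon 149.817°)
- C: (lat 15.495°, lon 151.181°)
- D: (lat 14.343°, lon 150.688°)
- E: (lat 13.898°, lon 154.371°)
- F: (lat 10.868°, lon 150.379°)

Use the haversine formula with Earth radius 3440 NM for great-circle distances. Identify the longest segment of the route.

E–F

Leg distances:
A→B: 86.4 NM
B→C: 111.9 NM
C→D: 74.8 NM
D→E: 216.1 NM
E→F: 296.4 NM
The longest leg is E–F at 296.4 NM.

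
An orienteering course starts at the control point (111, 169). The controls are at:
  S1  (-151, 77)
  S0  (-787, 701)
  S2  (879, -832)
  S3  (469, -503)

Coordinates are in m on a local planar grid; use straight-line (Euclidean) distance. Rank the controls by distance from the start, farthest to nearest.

Distances from the start:
S2 (879, -832): 1261.7 m
S0 (-787, 701): 1043.8 m
S3 (469, -503): 761.4 m
S1 (-151, 77): 277.7 m

S2, S0, S3, S1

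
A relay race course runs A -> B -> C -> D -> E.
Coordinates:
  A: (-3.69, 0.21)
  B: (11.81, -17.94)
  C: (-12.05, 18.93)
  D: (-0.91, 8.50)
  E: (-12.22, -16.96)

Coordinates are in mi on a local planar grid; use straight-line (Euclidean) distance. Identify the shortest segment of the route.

C–D

Leg distances:
A→B: 23.9 mi
B→C: 43.9 mi
C→D: 15.3 mi
D→E: 27.9 mi
The shortest leg is C–D at 15.3 mi.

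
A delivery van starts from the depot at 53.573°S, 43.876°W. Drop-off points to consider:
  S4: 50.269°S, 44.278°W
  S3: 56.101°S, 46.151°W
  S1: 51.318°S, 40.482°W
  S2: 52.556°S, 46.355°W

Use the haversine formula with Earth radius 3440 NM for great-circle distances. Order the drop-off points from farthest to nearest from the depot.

S4, S1, S3, S2

Distance from the depot at 53.573°S, 43.876°W to each:
S4 50.269°S, 44.278°W: 198.9 NM
S1 51.318°S, 40.482°W: 183.7 NM
S3 56.101°S, 46.151°W: 170.9 NM
S2 52.556°S, 46.355°W: 108.3 NM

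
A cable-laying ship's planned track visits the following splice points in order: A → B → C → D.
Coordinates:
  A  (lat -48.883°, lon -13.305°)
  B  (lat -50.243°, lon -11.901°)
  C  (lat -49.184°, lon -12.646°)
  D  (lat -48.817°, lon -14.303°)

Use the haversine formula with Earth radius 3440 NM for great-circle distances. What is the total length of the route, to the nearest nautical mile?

Leg distances:
A→B: 98.3 NM  (cumulative 98.3 NM)
B→C: 69.8 NM  (cumulative 168.1 NM)
C→D: 68.9 NM  (cumulative 237.0 NM)
Total route length ≈ 237 NM.

237 NM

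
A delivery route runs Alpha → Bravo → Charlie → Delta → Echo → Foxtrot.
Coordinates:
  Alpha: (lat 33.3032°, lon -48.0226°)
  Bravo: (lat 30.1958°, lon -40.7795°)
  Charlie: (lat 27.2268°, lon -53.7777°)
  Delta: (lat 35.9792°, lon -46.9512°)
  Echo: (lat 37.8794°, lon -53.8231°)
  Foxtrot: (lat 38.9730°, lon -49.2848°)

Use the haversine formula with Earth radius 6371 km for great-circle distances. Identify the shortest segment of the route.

Leg distances:
Alpha→Bravo: 766.8 km
Bravo→Charlie: 1309.0 km
Charlie→Delta: 1167.6 km
Delta→Echo: 646.1 km
Echo→Foxtrot: 413.6 km
The shortest leg is Echo–Foxtrot at 413.6 km.

Echo–Foxtrot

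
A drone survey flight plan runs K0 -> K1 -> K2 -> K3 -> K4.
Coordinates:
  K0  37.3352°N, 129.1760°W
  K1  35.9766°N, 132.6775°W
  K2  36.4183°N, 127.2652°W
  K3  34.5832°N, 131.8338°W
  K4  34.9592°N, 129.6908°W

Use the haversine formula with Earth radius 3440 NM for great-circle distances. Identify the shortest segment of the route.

K3–K4

Leg distances:
K0→K1: 187.3 NM
K1→K2: 263.5 NM
K2→K3: 249.0 NM
K3→K4: 108.1 NM
The shortest leg is K3–K4 at 108.1 NM.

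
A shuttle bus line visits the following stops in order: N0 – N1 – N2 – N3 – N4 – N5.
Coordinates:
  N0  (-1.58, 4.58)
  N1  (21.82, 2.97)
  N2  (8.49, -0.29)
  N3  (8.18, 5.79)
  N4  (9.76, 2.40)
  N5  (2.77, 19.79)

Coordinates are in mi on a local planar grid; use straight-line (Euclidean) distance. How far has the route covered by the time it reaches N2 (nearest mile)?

37 mi

Leg distances:
N0→N1: 23.5 mi  (cumulative 23.5 mi)
N1→N2: 13.7 mi  (cumulative 37.2 mi)
Cumulative distance at N2 ≈ 37 mi.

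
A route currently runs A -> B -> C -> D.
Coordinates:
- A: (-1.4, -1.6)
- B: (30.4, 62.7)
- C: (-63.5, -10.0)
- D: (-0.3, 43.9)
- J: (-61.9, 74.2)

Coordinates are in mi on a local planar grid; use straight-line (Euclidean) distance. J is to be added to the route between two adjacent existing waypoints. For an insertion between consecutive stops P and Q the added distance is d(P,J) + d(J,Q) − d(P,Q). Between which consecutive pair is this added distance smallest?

between B and C

Added distance for inserting J between each consecutive pair:
A–B: 118.3 mi
B–C: 58.5 mi
C–D: 69.8 mi
Smallest added distance is 58.5 mi, inserting between B and C.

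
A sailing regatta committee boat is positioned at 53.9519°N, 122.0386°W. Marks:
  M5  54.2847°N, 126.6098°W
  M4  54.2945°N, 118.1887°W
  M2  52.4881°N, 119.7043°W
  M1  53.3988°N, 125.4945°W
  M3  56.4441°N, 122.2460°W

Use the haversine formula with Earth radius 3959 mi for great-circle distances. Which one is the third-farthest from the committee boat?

Distance to each, sorted:
M5: 186.5 mi
M3: 172.4 mi
M4: 157.7 mi
M1: 146.5 mi
M2: 139.8 mi
The third-farthest is M4 at 157.7 mi.

M4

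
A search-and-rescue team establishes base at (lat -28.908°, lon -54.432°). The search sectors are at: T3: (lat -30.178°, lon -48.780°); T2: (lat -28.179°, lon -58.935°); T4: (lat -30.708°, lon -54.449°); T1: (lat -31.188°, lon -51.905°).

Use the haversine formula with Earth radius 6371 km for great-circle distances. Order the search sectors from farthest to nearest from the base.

T3, T2, T1, T4

Distances from the base:
T3 (lat -30.178°, lon -48.780°): 564.6 km
T2 (lat -28.179°, lon -58.935°): 447.2 km
T1 (lat -31.188°, lon -51.905°): 351.3 km
T4 (lat -30.708°, lon -54.449°): 200.2 km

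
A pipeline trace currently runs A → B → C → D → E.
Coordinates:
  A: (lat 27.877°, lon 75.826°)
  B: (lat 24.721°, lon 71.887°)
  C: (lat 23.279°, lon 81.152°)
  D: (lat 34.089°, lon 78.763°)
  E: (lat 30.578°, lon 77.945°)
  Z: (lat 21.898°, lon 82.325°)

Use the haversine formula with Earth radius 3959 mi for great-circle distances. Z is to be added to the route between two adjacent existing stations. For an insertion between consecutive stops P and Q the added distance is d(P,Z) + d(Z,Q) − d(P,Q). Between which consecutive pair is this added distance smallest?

between B and C

Added distance for inserting Z between each consecutive pair:
A–B: 943.0 mi
B–C: 218.4 mi
C–D: 230.3 mi
D–E: 1280.7 mi
Smallest added distance is 218.4 mi, inserting between B and C.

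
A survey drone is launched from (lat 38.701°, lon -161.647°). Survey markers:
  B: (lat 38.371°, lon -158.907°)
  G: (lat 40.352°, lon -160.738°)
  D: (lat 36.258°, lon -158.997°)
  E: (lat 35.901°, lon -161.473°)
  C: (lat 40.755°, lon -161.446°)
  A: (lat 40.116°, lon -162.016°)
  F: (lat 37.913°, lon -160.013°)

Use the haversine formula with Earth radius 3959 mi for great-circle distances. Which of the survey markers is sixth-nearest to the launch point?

Distances from the launch point ((lat 38.701°, lon -161.647°)):
A: 99.7 mi
F: 104.0 mi
G: 123.9 mi
C: 142.3 mi
B: 149.8 mi
E: 193.7 mi
D: 222.7 mi
The sixth-nearest is E at 193.7 mi.

E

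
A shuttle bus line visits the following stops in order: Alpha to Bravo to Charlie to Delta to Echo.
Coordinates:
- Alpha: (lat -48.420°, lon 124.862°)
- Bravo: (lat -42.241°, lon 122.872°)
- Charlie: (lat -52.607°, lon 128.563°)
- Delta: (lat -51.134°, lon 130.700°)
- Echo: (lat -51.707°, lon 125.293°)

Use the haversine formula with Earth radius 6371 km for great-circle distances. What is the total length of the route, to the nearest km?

2533 km

Leg distances:
Alpha→Bravo: 704.4 km  (cumulative 704.4 km)
Bravo→Charlie: 1228.6 km  (cumulative 1933.0 km)
Charlie→Delta: 219.9 km  (cumulative 2152.9 km)
Delta→Echo: 380.2 km  (cumulative 2533.1 km)
Total route length ≈ 2533 km.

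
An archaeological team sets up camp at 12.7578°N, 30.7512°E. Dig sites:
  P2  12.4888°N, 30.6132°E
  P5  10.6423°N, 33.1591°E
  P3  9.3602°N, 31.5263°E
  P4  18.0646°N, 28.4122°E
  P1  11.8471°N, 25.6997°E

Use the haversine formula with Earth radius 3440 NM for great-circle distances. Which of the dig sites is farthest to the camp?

Distances from the camp (12.7578°N, 30.7512°E):
P4: 346.2 NM
P1: 301.3 NM
P3: 209.0 NM
P5: 190.2 NM
P2: 18.1 NM
The farthest is P4 at 346.2 NM.

P4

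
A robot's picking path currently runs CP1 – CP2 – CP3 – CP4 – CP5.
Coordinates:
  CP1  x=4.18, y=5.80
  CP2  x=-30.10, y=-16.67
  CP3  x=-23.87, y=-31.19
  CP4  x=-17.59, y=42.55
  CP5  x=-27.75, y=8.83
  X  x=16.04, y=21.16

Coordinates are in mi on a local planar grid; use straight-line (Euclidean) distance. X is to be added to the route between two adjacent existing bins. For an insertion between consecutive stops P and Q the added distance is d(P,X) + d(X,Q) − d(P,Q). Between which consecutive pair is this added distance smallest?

between CP3 and CP4

Added distance for inserting X between each consecutive pair:
CP1–CP2: 38.1 mi
CP2–CP3: 109.7 mi
CP3–CP4: 31.7 mi
CP4–CP5: 50.1 mi
Smallest added distance is 31.7 mi, inserting between CP3 and CP4.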